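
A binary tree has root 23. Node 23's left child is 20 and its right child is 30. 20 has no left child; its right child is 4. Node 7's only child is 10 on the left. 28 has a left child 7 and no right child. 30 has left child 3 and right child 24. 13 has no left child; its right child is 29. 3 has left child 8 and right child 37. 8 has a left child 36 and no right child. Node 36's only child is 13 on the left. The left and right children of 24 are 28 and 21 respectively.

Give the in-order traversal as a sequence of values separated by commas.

In-order visits the left subtree, then the node, then the right subtree.
At 23: go left to 20.
  At 20: no left child.
  Visit 20.
  At 20: go right to 4.
    4 is a leaf — visit 4.
Visit 23.
At 23: go right to 30.
  At 30: go left to 3.
    At 3: go left to 8.
      At 8: go left to 36.
        At 36: go left to 13.
          At 13: no left child.
          Visit 13.
          At 13: go right to 29.
            29 is a leaf — visit 29.
        Visit 36.
        At 36: no right child.
      Visit 8.
      At 8: no right child.
    Visit 3.
    At 3: go right to 37.
      37 is a leaf — visit 37.
  Visit 30.
  At 30: go right to 24.
    At 24: go left to 28.
      At 28: go left to 7.
        At 7: go left to 10.
          10 is a leaf — visit 10.
        Visit 7.
        At 7: no right child.
      Visit 28.
      At 28: no right child.
    Visit 24.
    At 24: go right to 21.
      21 is a leaf — visit 21.

20, 4, 23, 13, 29, 36, 8, 3, 37, 30, 10, 7, 28, 24, 21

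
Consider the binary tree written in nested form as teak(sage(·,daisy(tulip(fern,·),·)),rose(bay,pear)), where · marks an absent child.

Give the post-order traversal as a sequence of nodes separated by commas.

Post-order visits the left subtree, then the right subtree, then the node.
At teak: go left to sage.
  At sage: no left child.
  At sage: go right to daisy.
    At daisy: go left to tulip.
      At tulip: go left to fern.
        fern is a leaf — visit fern.
      At tulip: no right child.
      Visit tulip.
    At daisy: no right child.
    Visit daisy.
  Visit sage.
At teak: go right to rose.
  At rose: go left to bay.
    bay is a leaf — visit bay.
  At rose: go right to pear.
    pear is a leaf — visit pear.
  Visit rose.
Visit teak.

fern, tulip, daisy, sage, bay, pear, rose, teak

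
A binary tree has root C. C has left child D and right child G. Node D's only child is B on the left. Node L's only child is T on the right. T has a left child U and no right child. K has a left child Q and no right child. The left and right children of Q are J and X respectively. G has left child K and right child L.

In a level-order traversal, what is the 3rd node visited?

G

Level-order visits nodes level by level from the root, left to right within each level.
Level 0: C
Level 1: D, G
Level 2: B, K, L
Level 3: Q, T
Level 4: J, X, U
Full level-order sequence: C, D, G, B, K, L, Q, T, J, X, U.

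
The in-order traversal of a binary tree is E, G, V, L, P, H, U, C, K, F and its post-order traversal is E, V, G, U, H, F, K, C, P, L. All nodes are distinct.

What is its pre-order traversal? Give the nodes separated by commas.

L, G, E, V, P, C, H, U, K, F

The last element of post-order is the root; it splits in-order into left and right subtrees.
Root L: left subtree has 3 nodes {E, G, V}, right has 6 {P, H, U, C, K, F}.
  Root G: left subtree has 1 node {E}, right has 1 {V}.
  Root P: left subtree has 0 nodes { }, right has 5 {H, U, C, K, F}.
    Root C: left subtree has 2 nodes {H, U}, right has 2 {K, F}.
      Root H: left subtree has 0 nodes { }, right has 1 {U}.
      Root K: left subtree has 0 nodes { }, right has 1 {F}.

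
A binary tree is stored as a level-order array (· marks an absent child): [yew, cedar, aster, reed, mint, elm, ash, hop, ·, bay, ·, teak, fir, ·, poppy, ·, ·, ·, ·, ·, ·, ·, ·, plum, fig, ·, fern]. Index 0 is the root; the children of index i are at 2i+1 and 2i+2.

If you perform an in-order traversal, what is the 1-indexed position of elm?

In-order visits the left subtree, then the node, then the right subtree.
At yew: go left to cedar.
  At cedar: go left to reed.
    At reed: go left to hop.
      hop is a leaf — visit hop.
    Visit reed.
    At reed: no right child.
  Visit cedar.
  At cedar: go right to mint.
    At mint: go left to bay.
      bay is a leaf — visit bay.
    Visit mint.
    At mint: no right child.
Visit yew.
At yew: go right to aster.
  At aster: go left to elm.
    At elm: go left to teak.
      At teak: go left to plum.
        plum is a leaf — visit plum.
      Visit teak.
      At teak: go right to fig.
        fig is a leaf — visit fig.
    Visit elm.
    At elm: go right to fir.
      At fir: no left child.
      Visit fir.
      At fir: go right to fern.
        fern is a leaf — visit fern.
  Visit aster.
  At aster: go right to ash.
    At ash: no left child.
    Visit ash.
    At ash: go right to poppy.
      poppy is a leaf — visit poppy.
Full in-order sequence: hop, reed, cedar, bay, mint, yew, plum, teak, fig, elm, fir, fern, aster, ash, poppy.

10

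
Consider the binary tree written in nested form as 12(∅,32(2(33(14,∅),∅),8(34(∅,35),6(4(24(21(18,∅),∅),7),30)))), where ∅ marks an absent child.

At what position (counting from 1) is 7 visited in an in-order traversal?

In-order visits the left subtree, then the node, then the right subtree.
At 12: no left child.
Visit 12.
At 12: go right to 32.
  At 32: go left to 2.
    At 2: go left to 33.
      At 33: go left to 14.
        14 is a leaf — visit 14.
      Visit 33.
      At 33: no right child.
    Visit 2.
    At 2: no right child.
  Visit 32.
  At 32: go right to 8.
    At 8: go left to 34.
      At 34: no left child.
      Visit 34.
      At 34: go right to 35.
        35 is a leaf — visit 35.
    Visit 8.
    At 8: go right to 6.
      At 6: go left to 4.
        At 4: go left to 24.
          At 24: go left to 21.
            At 21: go left to 18.
              18 is a leaf — visit 18.
            Visit 21.
            At 21: no right child.
          Visit 24.
          At 24: no right child.
        Visit 4.
        At 4: go right to 7.
          7 is a leaf — visit 7.
      Visit 6.
      At 6: go right to 30.
        30 is a leaf — visit 30.
Full in-order sequence: 12, 14, 33, 2, 32, 34, 35, 8, 18, 21, 24, 4, 7, 6, 30.

13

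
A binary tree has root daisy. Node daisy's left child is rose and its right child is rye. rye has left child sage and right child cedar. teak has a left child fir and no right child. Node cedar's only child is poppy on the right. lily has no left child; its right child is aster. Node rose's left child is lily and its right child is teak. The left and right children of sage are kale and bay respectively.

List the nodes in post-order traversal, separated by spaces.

aster lily fir teak rose kale bay sage poppy cedar rye daisy

Post-order visits the left subtree, then the right subtree, then the node.
At daisy: go left to rose.
  At rose: go left to lily.
    At lily: no left child.
    At lily: go right to aster.
      aster is a leaf — visit aster.
    Visit lily.
  At rose: go right to teak.
    At teak: go left to fir.
      fir is a leaf — visit fir.
    At teak: no right child.
    Visit teak.
  Visit rose.
At daisy: go right to rye.
  At rye: go left to sage.
    At sage: go left to kale.
      kale is a leaf — visit kale.
    At sage: go right to bay.
      bay is a leaf — visit bay.
    Visit sage.
  At rye: go right to cedar.
    At cedar: no left child.
    At cedar: go right to poppy.
      poppy is a leaf — visit poppy.
    Visit cedar.
  Visit rye.
Visit daisy.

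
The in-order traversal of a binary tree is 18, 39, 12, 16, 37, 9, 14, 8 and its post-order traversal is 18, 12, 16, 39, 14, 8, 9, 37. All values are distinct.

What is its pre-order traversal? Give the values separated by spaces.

37 39 18 16 12 9 8 14

The last element of post-order is the root; it splits in-order into left and right subtrees.
Root 37: left subtree has 4 nodes {18, 39, 12, 16}, right has 3 {9, 14, 8}.
  Root 39: left subtree has 1 node {18}, right has 2 {12, 16}.
    Root 16: left subtree has 1 node {12}, right has 0 { }.
  Root 9: left subtree has 0 nodes { }, right has 2 {14, 8}.
    Root 8: left subtree has 1 node {14}, right has 0 { }.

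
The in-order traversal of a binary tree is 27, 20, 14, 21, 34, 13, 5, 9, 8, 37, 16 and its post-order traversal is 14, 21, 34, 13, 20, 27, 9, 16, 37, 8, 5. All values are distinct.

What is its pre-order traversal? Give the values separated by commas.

The last element of post-order is the root; it splits in-order into left and right subtrees.
Root 5: left subtree has 6 nodes {27, 20, 14, 21, 34, 13}, right has 4 {9, 8, 37, 16}.
  Root 27: left subtree has 0 nodes { }, right has 5 {20, 14, 21, 34, 13}.
    Root 20: left subtree has 0 nodes { }, right has 4 {14, 21, 34, 13}.
      Root 13: left subtree has 3 nodes {14, 21, 34}, right has 0 { }.
        Root 34: left subtree has 2 nodes {14, 21}, right has 0 { }.
          Root 21: left subtree has 1 node {14}, right has 0 { }.
  Root 8: left subtree has 1 node {9}, right has 2 {37, 16}.
    Root 37: left subtree has 0 nodes { }, right has 1 {16}.

5, 27, 20, 13, 34, 21, 14, 8, 9, 37, 16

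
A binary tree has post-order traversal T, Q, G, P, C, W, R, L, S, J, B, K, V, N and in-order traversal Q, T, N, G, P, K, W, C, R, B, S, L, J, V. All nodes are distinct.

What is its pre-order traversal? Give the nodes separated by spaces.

The last element of post-order is the root; it splits in-order into left and right subtrees.
Root N: left subtree has 2 nodes {Q, T}, right has 11 {G, P, K, W, C, R, B, S, L, J, V}.
  Root Q: left subtree has 0 nodes { }, right has 1 {T}.
  Root V: left subtree has 10 nodes {G, P, K, W, C, R, B, S, L, J}, right has 0 { }.
    Root K: left subtree has 2 nodes {G, P}, right has 7 {W, C, R, B, S, L, J}.
      Root P: left subtree has 1 node {G}, right has 0 { }.
      Root B: left subtree has 3 nodes {W, C, R}, right has 3 {S, L, J}.
        Root R: left subtree has 2 nodes {W, C}, right has 0 { }.
          Root W: left subtree has 0 nodes { }, right has 1 {C}.
        Root J: left subtree has 2 nodes {S, L}, right has 0 { }.
          Root S: left subtree has 0 nodes { }, right has 1 {L}.

N Q T V K P G B R W C J S L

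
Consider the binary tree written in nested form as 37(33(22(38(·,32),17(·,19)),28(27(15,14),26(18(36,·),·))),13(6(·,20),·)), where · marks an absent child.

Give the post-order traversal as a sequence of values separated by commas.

32, 38, 19, 17, 22, 15, 14, 27, 36, 18, 26, 28, 33, 20, 6, 13, 37

Post-order visits the left subtree, then the right subtree, then the node.
At 37: go left to 33.
  At 33: go left to 22.
    At 22: go left to 38.
      At 38: no left child.
      At 38: go right to 32.
        32 is a leaf — visit 32.
      Visit 38.
    At 22: go right to 17.
      At 17: no left child.
      At 17: go right to 19.
        19 is a leaf — visit 19.
      Visit 17.
    Visit 22.
  At 33: go right to 28.
    At 28: go left to 27.
      At 27: go left to 15.
        15 is a leaf — visit 15.
      At 27: go right to 14.
        14 is a leaf — visit 14.
      Visit 27.
    At 28: go right to 26.
      At 26: go left to 18.
        At 18: go left to 36.
          36 is a leaf — visit 36.
        At 18: no right child.
        Visit 18.
      At 26: no right child.
      Visit 26.
    Visit 28.
  Visit 33.
At 37: go right to 13.
  At 13: go left to 6.
    At 6: no left child.
    At 6: go right to 20.
      20 is a leaf — visit 20.
    Visit 6.
  At 13: no right child.
  Visit 13.
Visit 37.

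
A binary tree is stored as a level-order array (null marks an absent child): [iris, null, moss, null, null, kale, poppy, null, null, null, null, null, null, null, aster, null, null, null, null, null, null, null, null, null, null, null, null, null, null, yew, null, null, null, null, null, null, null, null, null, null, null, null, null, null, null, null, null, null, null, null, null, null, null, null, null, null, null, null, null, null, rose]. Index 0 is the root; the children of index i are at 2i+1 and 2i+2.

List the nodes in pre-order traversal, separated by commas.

Pre-order visits the node, then its left subtree, then its right subtree.
Visit iris.
At iris: no left child.
At iris: go right to moss.
  Visit moss.
  At moss: go left to kale.
    kale is a leaf — visit kale.
  At moss: go right to poppy.
    Visit poppy.
    At poppy: no left child.
    At poppy: go right to aster.
      Visit aster.
      At aster: go left to yew.
        Visit yew.
        At yew: no left child.
        At yew: go right to rose.
          rose is a leaf — visit rose.
      At aster: no right child.

iris, moss, kale, poppy, aster, yew, rose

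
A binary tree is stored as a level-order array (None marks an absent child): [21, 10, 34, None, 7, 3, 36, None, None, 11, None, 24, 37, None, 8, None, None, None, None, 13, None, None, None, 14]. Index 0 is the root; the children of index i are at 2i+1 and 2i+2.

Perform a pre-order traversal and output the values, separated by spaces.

21 10 7 11 13 34 3 24 14 37 36 8

Pre-order visits the node, then its left subtree, then its right subtree.
Visit 21.
At 21: go left to 10.
  Visit 10.
  At 10: no left child.
  At 10: go right to 7.
    Visit 7.
    At 7: go left to 11.
      Visit 11.
      At 11: go left to 13.
        13 is a leaf — visit 13.
      At 11: no right child.
    At 7: no right child.
At 21: go right to 34.
  Visit 34.
  At 34: go left to 3.
    Visit 3.
    At 3: go left to 24.
      Visit 24.
      At 24: go left to 14.
        14 is a leaf — visit 14.
      At 24: no right child.
    At 3: go right to 37.
      37 is a leaf — visit 37.
  At 34: go right to 36.
    Visit 36.
    At 36: no left child.
    At 36: go right to 8.
      8 is a leaf — visit 8.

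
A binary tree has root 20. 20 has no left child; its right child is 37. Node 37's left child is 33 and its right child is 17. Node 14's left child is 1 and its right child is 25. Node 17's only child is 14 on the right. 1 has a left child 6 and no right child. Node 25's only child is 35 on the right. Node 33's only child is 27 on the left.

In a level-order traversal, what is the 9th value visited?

6

Level-order visits nodes level by level from the root, left to right within each level.
Level 0: 20
Level 1: 37
Level 2: 33, 17
Level 3: 27, 14
Level 4: 1, 25
Level 5: 6, 35
Full level-order sequence: 20, 37, 33, 17, 27, 14, 1, 25, 6, 35.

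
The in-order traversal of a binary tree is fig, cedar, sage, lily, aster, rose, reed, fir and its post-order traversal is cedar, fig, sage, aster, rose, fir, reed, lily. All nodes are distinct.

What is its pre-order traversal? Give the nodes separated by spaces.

The last element of post-order is the root; it splits in-order into left and right subtrees.
Root lily: left subtree has 3 nodes {fig, cedar, sage}, right has 4 {aster, rose, reed, fir}.
  Root sage: left subtree has 2 nodes {fig, cedar}, right has 0 { }.
    Root fig: left subtree has 0 nodes { }, right has 1 {cedar}.
  Root reed: left subtree has 2 nodes {aster, rose}, right has 1 {fir}.
    Root rose: left subtree has 1 node {aster}, right has 0 { }.

lily sage fig cedar reed rose aster fir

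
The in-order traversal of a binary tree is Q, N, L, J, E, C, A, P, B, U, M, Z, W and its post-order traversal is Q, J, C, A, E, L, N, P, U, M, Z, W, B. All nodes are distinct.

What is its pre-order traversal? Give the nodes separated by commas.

B, P, N, Q, L, E, J, A, C, W, Z, M, U

The last element of post-order is the root; it splits in-order into left and right subtrees.
Root B: left subtree has 8 nodes {Q, N, L, J, E, C, A, P}, right has 4 {U, M, Z, W}.
  Root P: left subtree has 7 nodes {Q, N, L, J, E, C, A}, right has 0 { }.
    Root N: left subtree has 1 node {Q}, right has 5 {L, J, E, C, A}.
      Root L: left subtree has 0 nodes { }, right has 4 {J, E, C, A}.
        Root E: left subtree has 1 node {J}, right has 2 {C, A}.
          Root A: left subtree has 1 node {C}, right has 0 { }.
  Root W: left subtree has 3 nodes {U, M, Z}, right has 0 { }.
    Root Z: left subtree has 2 nodes {U, M}, right has 0 { }.
      Root M: left subtree has 1 node {U}, right has 0 { }.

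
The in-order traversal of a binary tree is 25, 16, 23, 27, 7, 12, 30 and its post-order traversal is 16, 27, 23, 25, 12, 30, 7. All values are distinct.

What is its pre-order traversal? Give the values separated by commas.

The last element of post-order is the root; it splits in-order into left and right subtrees.
Root 7: left subtree has 4 nodes {25, 16, 23, 27}, right has 2 {12, 30}.
  Root 25: left subtree has 0 nodes { }, right has 3 {16, 23, 27}.
    Root 23: left subtree has 1 node {16}, right has 1 {27}.
  Root 30: left subtree has 1 node {12}, right has 0 { }.

7, 25, 23, 16, 27, 30, 12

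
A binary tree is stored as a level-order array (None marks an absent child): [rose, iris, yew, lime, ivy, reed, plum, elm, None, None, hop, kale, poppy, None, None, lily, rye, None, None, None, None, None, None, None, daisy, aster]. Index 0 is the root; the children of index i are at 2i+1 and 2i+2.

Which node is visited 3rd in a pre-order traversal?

Pre-order visits the node, then its left subtree, then its right subtree.
Visit rose.
At rose: go left to iris.
  Visit iris.
  At iris: go left to lime.
    Visit lime.
    At lime: go left to elm.
      Visit elm.
      At elm: go left to lily.
        lily is a leaf — visit lily.
      At elm: go right to rye.
        rye is a leaf — visit rye.
    At lime: no right child.
  At iris: go right to ivy.
    Visit ivy.
    At ivy: no left child.
    At ivy: go right to hop.
      hop is a leaf — visit hop.
At rose: go right to yew.
  Visit yew.
  At yew: go left to reed.
    Visit reed.
    At reed: go left to kale.
      Visit kale.
      At kale: no left child.
      At kale: go right to daisy.
        daisy is a leaf — visit daisy.
    At reed: go right to poppy.
      Visit poppy.
      At poppy: go left to aster.
        aster is a leaf — visit aster.
      At poppy: no right child.
  At yew: go right to plum.
    plum is a leaf — visit plum.
Full pre-order sequence: rose, iris, lime, elm, lily, rye, ivy, hop, yew, reed, kale, daisy, poppy, aster, plum.

lime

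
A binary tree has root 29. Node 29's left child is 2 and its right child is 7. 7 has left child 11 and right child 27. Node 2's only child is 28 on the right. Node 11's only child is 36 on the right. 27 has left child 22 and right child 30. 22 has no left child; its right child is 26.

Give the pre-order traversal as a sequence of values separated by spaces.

29 2 28 7 11 36 27 22 26 30

Pre-order visits the node, then its left subtree, then its right subtree.
Visit 29.
At 29: go left to 2.
  Visit 2.
  At 2: no left child.
  At 2: go right to 28.
    28 is a leaf — visit 28.
At 29: go right to 7.
  Visit 7.
  At 7: go left to 11.
    Visit 11.
    At 11: no left child.
    At 11: go right to 36.
      36 is a leaf — visit 36.
  At 7: go right to 27.
    Visit 27.
    At 27: go left to 22.
      Visit 22.
      At 22: no left child.
      At 22: go right to 26.
        26 is a leaf — visit 26.
    At 27: go right to 30.
      30 is a leaf — visit 30.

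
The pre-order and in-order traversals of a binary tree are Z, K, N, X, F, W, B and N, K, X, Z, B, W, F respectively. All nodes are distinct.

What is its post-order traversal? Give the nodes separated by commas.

The first element of pre-order is the root; it splits in-order into left and right subtrees.
Root Z: left subtree has 3 nodes {N, K, X}, right has 3 {B, W, F}.
  Root K: left subtree has 1 node {N}, right has 1 {X}.
  Root F: left subtree has 2 nodes {B, W}, right has 0 { }.
    Root W: left subtree has 1 node {B}, right has 0 { }.

N, X, K, B, W, F, Z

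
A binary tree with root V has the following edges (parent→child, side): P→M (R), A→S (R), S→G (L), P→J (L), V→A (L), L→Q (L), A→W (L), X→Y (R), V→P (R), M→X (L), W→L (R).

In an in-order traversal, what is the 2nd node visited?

Q

In-order visits the left subtree, then the node, then the right subtree.
At V: go left to A.
  At A: go left to W.
    At W: no left child.
    Visit W.
    At W: go right to L.
      At L: go left to Q.
        Q is a leaf — visit Q.
      Visit L.
      At L: no right child.
  Visit A.
  At A: go right to S.
    At S: go left to G.
      G is a leaf — visit G.
    Visit S.
    At S: no right child.
Visit V.
At V: go right to P.
  At P: go left to J.
    J is a leaf — visit J.
  Visit P.
  At P: go right to M.
    At M: go left to X.
      At X: no left child.
      Visit X.
      At X: go right to Y.
        Y is a leaf — visit Y.
    Visit M.
    At M: no right child.
Full in-order sequence: W, Q, L, A, G, S, V, J, P, X, Y, M.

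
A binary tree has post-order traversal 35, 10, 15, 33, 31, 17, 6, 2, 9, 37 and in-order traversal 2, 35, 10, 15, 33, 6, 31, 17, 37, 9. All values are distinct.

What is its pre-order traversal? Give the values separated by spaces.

The last element of post-order is the root; it splits in-order into left and right subtrees.
Root 37: left subtree has 8 nodes {2, 35, 10, 15, 33, 6, 31, 17}, right has 1 {9}.
  Root 2: left subtree has 0 nodes { }, right has 7 {35, 10, 15, 33, 6, 31, 17}.
    Root 6: left subtree has 4 nodes {35, 10, 15, 33}, right has 2 {31, 17}.
      Root 33: left subtree has 3 nodes {35, 10, 15}, right has 0 { }.
        Root 15: left subtree has 2 nodes {35, 10}, right has 0 { }.
          Root 10: left subtree has 1 node {35}, right has 0 { }.
      Root 17: left subtree has 1 node {31}, right has 0 { }.

37 2 6 33 15 10 35 17 31 9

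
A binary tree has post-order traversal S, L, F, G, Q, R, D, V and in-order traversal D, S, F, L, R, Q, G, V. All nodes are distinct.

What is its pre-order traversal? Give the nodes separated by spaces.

V D R F S L Q G

The last element of post-order is the root; it splits in-order into left and right subtrees.
Root V: left subtree has 7 nodes {D, S, F, L, R, Q, G}, right has 0 { }.
  Root D: left subtree has 0 nodes { }, right has 6 {S, F, L, R, Q, G}.
    Root R: left subtree has 3 nodes {S, F, L}, right has 2 {Q, G}.
      Root F: left subtree has 1 node {S}, right has 1 {L}.
      Root Q: left subtree has 0 nodes { }, right has 1 {G}.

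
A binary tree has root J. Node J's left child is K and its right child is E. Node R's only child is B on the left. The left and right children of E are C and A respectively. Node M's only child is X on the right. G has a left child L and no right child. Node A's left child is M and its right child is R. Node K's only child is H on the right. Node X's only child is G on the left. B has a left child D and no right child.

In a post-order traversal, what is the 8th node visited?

Post-order visits the left subtree, then the right subtree, then the node.
At J: go left to K.
  At K: no left child.
  At K: go right to H.
    H is a leaf — visit H.
  Visit K.
At J: go right to E.
  At E: go left to C.
    C is a leaf — visit C.
  At E: go right to A.
    At A: go left to M.
      At M: no left child.
      At M: go right to X.
        At X: go left to G.
          At G: go left to L.
            L is a leaf — visit L.
          At G: no right child.
          Visit G.
        At X: no right child.
        Visit X.
      Visit M.
    At A: go right to R.
      At R: go left to B.
        At B: go left to D.
          D is a leaf — visit D.
        At B: no right child.
        Visit B.
      At R: no right child.
      Visit R.
    Visit A.
  Visit E.
Visit J.
Full post-order sequence: H, K, C, L, G, X, M, D, B, R, A, E, J.

D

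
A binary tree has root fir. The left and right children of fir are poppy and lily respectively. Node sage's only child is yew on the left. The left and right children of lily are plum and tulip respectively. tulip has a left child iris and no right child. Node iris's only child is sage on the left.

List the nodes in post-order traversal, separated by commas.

poppy, plum, yew, sage, iris, tulip, lily, fir

Post-order visits the left subtree, then the right subtree, then the node.
At fir: go left to poppy.
  poppy is a leaf — visit poppy.
At fir: go right to lily.
  At lily: go left to plum.
    plum is a leaf — visit plum.
  At lily: go right to tulip.
    At tulip: go left to iris.
      At iris: go left to sage.
        At sage: go left to yew.
          yew is a leaf — visit yew.
        At sage: no right child.
        Visit sage.
      At iris: no right child.
      Visit iris.
    At tulip: no right child.
    Visit tulip.
  Visit lily.
Visit fir.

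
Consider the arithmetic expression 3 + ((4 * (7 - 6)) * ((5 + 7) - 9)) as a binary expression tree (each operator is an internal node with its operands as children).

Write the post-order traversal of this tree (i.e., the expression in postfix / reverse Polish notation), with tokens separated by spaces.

Post-order on an expression tree gives postfix notation: for each operator, emit left operand, right operand, then the operator.

3 4 7 6 - * 5 7 + 9 - * +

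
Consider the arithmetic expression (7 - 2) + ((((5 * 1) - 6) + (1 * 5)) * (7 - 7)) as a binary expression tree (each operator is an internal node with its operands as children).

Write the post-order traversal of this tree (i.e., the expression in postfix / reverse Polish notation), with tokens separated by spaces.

7 2 - 5 1 * 6 - 1 5 * + 7 7 - * +

Post-order on an expression tree gives postfix notation: for each operator, emit left operand, right operand, then the operator.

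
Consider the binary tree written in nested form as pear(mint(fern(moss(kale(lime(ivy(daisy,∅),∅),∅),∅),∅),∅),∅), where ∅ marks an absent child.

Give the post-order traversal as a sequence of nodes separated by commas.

Post-order visits the left subtree, then the right subtree, then the node.
At pear: go left to mint.
  At mint: go left to fern.
    At fern: go left to moss.
      At moss: go left to kale.
        At kale: go left to lime.
          At lime: go left to ivy.
            At ivy: go left to daisy.
              daisy is a leaf — visit daisy.
            At ivy: no right child.
            Visit ivy.
          At lime: no right child.
          Visit lime.
        At kale: no right child.
        Visit kale.
      At moss: no right child.
      Visit moss.
    At fern: no right child.
    Visit fern.
  At mint: no right child.
  Visit mint.
At pear: no right child.
Visit pear.

daisy, ivy, lime, kale, moss, fern, mint, pear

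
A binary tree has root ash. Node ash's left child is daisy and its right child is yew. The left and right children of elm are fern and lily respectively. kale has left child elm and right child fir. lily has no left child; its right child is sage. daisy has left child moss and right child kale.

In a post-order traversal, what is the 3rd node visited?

sage

Post-order visits the left subtree, then the right subtree, then the node.
At ash: go left to daisy.
  At daisy: go left to moss.
    moss is a leaf — visit moss.
  At daisy: go right to kale.
    At kale: go left to elm.
      At elm: go left to fern.
        fern is a leaf — visit fern.
      At elm: go right to lily.
        At lily: no left child.
        At lily: go right to sage.
          sage is a leaf — visit sage.
        Visit lily.
      Visit elm.
    At kale: go right to fir.
      fir is a leaf — visit fir.
    Visit kale.
  Visit daisy.
At ash: go right to yew.
  yew is a leaf — visit yew.
Visit ash.
Full post-order sequence: moss, fern, sage, lily, elm, fir, kale, daisy, yew, ash.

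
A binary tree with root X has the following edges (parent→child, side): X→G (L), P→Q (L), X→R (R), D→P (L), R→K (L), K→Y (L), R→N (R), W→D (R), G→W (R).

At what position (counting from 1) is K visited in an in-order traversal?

8

In-order visits the left subtree, then the node, then the right subtree.
At X: go left to G.
  At G: no left child.
  Visit G.
  At G: go right to W.
    At W: no left child.
    Visit W.
    At W: go right to D.
      At D: go left to P.
        At P: go left to Q.
          Q is a leaf — visit Q.
        Visit P.
        At P: no right child.
      Visit D.
      At D: no right child.
Visit X.
At X: go right to R.
  At R: go left to K.
    At K: go left to Y.
      Y is a leaf — visit Y.
    Visit K.
    At K: no right child.
  Visit R.
  At R: go right to N.
    N is a leaf — visit N.
Full in-order sequence: G, W, Q, P, D, X, Y, K, R, N.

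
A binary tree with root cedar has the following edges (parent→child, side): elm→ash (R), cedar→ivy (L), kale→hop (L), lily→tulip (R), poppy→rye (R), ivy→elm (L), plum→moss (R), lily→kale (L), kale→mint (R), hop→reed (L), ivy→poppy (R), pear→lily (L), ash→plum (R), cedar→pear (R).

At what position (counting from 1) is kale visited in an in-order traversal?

11

In-order visits the left subtree, then the node, then the right subtree.
At cedar: go left to ivy.
  At ivy: go left to elm.
    At elm: no left child.
    Visit elm.
    At elm: go right to ash.
      At ash: no left child.
      Visit ash.
      At ash: go right to plum.
        At plum: no left child.
        Visit plum.
        At plum: go right to moss.
          moss is a leaf — visit moss.
  Visit ivy.
  At ivy: go right to poppy.
    At poppy: no left child.
    Visit poppy.
    At poppy: go right to rye.
      rye is a leaf — visit rye.
Visit cedar.
At cedar: go right to pear.
  At pear: go left to lily.
    At lily: go left to kale.
      At kale: go left to hop.
        At hop: go left to reed.
          reed is a leaf — visit reed.
        Visit hop.
        At hop: no right child.
      Visit kale.
      At kale: go right to mint.
        mint is a leaf — visit mint.
    Visit lily.
    At lily: go right to tulip.
      tulip is a leaf — visit tulip.
  Visit pear.
  At pear: no right child.
Full in-order sequence: elm, ash, plum, moss, ivy, poppy, rye, cedar, reed, hop, kale, mint, lily, tulip, pear.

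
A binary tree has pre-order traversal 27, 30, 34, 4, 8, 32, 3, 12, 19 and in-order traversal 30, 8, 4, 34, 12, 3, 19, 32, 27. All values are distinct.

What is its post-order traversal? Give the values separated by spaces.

8 4 12 19 3 32 34 30 27

The first element of pre-order is the root; it splits in-order into left and right subtrees.
Root 27: left subtree has 8 nodes {30, 8, 4, 34, 12, 3, 19, 32}, right has 0 { }.
  Root 30: left subtree has 0 nodes { }, right has 7 {8, 4, 34, 12, 3, 19, 32}.
    Root 34: left subtree has 2 nodes {8, 4}, right has 4 {12, 3, 19, 32}.
      Root 4: left subtree has 1 node {8}, right has 0 { }.
      Root 32: left subtree has 3 nodes {12, 3, 19}, right has 0 { }.
        Root 3: left subtree has 1 node {12}, right has 1 {19}.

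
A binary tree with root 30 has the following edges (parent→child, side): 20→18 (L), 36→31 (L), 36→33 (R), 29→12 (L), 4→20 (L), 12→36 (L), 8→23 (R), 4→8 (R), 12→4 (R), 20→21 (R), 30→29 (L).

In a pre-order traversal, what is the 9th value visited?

Pre-order visits the node, then its left subtree, then its right subtree.
Visit 30.
At 30: go left to 29.
  Visit 29.
  At 29: go left to 12.
    Visit 12.
    At 12: go left to 36.
      Visit 36.
      At 36: go left to 31.
        31 is a leaf — visit 31.
      At 36: go right to 33.
        33 is a leaf — visit 33.
    At 12: go right to 4.
      Visit 4.
      At 4: go left to 20.
        Visit 20.
        At 20: go left to 18.
          18 is a leaf — visit 18.
        At 20: go right to 21.
          21 is a leaf — visit 21.
      At 4: go right to 8.
        Visit 8.
        At 8: no left child.
        At 8: go right to 23.
          23 is a leaf — visit 23.
  At 29: no right child.
At 30: no right child.
Full pre-order sequence: 30, 29, 12, 36, 31, 33, 4, 20, 18, 21, 8, 23.

18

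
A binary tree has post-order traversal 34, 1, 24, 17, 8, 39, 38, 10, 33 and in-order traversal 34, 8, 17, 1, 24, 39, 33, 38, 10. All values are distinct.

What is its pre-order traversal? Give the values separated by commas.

33, 39, 8, 34, 17, 24, 1, 10, 38

The last element of post-order is the root; it splits in-order into left and right subtrees.
Root 33: left subtree has 6 nodes {34, 8, 17, 1, 24, 39}, right has 2 {38, 10}.
  Root 39: left subtree has 5 nodes {34, 8, 17, 1, 24}, right has 0 { }.
    Root 8: left subtree has 1 node {34}, right has 3 {17, 1, 24}.
      Root 17: left subtree has 0 nodes { }, right has 2 {1, 24}.
        Root 24: left subtree has 1 node {1}, right has 0 { }.
  Root 10: left subtree has 1 node {38}, right has 0 { }.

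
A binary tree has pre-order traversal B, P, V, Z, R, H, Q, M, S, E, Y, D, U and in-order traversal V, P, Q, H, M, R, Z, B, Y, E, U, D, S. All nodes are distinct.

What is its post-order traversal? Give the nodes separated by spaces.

The first element of pre-order is the root; it splits in-order into left and right subtrees.
Root B: left subtree has 7 nodes {V, P, Q, H, M, R, Z}, right has 5 {Y, E, U, D, S}.
  Root P: left subtree has 1 node {V}, right has 5 {Q, H, M, R, Z}.
    Root Z: left subtree has 4 nodes {Q, H, M, R}, right has 0 { }.
      Root R: left subtree has 3 nodes {Q, H, M}, right has 0 { }.
        Root H: left subtree has 1 node {Q}, right has 1 {M}.
  Root S: left subtree has 4 nodes {Y, E, U, D}, right has 0 { }.
    Root E: left subtree has 1 node {Y}, right has 2 {U, D}.
      Root D: left subtree has 1 node {U}, right has 0 { }.

V Q M H R Z P Y U D E S B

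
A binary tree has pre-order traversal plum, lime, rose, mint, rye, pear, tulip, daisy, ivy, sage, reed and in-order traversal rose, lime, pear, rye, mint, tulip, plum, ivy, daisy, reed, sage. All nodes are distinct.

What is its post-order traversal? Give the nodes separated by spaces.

The first element of pre-order is the root; it splits in-order into left and right subtrees.
Root plum: left subtree has 6 nodes {rose, lime, pear, rye, mint, tulip}, right has 4 {ivy, daisy, reed, sage}.
  Root lime: left subtree has 1 node {rose}, right has 4 {pear, rye, mint, tulip}.
    Root mint: left subtree has 2 nodes {pear, rye}, right has 1 {tulip}.
      Root rye: left subtree has 1 node {pear}, right has 0 { }.
  Root daisy: left subtree has 1 node {ivy}, right has 2 {reed, sage}.
    Root sage: left subtree has 1 node {reed}, right has 0 { }.

rose pear rye tulip mint lime ivy reed sage daisy plum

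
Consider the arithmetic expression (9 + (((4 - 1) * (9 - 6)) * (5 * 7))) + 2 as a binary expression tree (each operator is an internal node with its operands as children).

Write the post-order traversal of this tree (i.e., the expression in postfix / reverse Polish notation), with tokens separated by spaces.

9 4 1 - 9 6 - * 5 7 * * + 2 +

Post-order on an expression tree gives postfix notation: for each operator, emit left operand, right operand, then the operator.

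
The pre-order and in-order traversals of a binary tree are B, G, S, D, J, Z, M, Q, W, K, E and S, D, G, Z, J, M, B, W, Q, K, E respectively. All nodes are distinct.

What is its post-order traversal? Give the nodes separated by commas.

D, S, Z, M, J, G, W, E, K, Q, B

The first element of pre-order is the root; it splits in-order into left and right subtrees.
Root B: left subtree has 6 nodes {S, D, G, Z, J, M}, right has 4 {W, Q, K, E}.
  Root G: left subtree has 2 nodes {S, D}, right has 3 {Z, J, M}.
    Root S: left subtree has 0 nodes { }, right has 1 {D}.
    Root J: left subtree has 1 node {Z}, right has 1 {M}.
  Root Q: left subtree has 1 node {W}, right has 2 {K, E}.
    Root K: left subtree has 0 nodes { }, right has 1 {E}.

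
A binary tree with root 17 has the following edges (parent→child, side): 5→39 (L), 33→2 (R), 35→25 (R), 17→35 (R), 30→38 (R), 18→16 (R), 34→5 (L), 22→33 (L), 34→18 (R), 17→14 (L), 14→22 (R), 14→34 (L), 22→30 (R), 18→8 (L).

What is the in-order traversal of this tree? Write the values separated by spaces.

39 5 34 8 18 16 14 33 2 22 30 38 17 35 25

In-order visits the left subtree, then the node, then the right subtree.
At 17: go left to 14.
  At 14: go left to 34.
    At 34: go left to 5.
      At 5: go left to 39.
        39 is a leaf — visit 39.
      Visit 5.
      At 5: no right child.
    Visit 34.
    At 34: go right to 18.
      At 18: go left to 8.
        8 is a leaf — visit 8.
      Visit 18.
      At 18: go right to 16.
        16 is a leaf — visit 16.
  Visit 14.
  At 14: go right to 22.
    At 22: go left to 33.
      At 33: no left child.
      Visit 33.
      At 33: go right to 2.
        2 is a leaf — visit 2.
    Visit 22.
    At 22: go right to 30.
      At 30: no left child.
      Visit 30.
      At 30: go right to 38.
        38 is a leaf — visit 38.
Visit 17.
At 17: go right to 35.
  At 35: no left child.
  Visit 35.
  At 35: go right to 25.
    25 is a leaf — visit 25.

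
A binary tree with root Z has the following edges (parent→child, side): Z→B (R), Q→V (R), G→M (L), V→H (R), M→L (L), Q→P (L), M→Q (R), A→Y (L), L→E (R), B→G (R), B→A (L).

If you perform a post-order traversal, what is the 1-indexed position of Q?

8

Post-order visits the left subtree, then the right subtree, then the node.
At Z: no left child.
At Z: go right to B.
  At B: go left to A.
    At A: go left to Y.
      Y is a leaf — visit Y.
    At A: no right child.
    Visit A.
  At B: go right to G.
    At G: go left to M.
      At M: go left to L.
        At L: no left child.
        At L: go right to E.
          E is a leaf — visit E.
        Visit L.
      At M: go right to Q.
        At Q: go left to P.
          P is a leaf — visit P.
        At Q: go right to V.
          At V: no left child.
          At V: go right to H.
            H is a leaf — visit H.
          Visit V.
        Visit Q.
      Visit M.
    At G: no right child.
    Visit G.
  Visit B.
Visit Z.
Full post-order sequence: Y, A, E, L, P, H, V, Q, M, G, B, Z.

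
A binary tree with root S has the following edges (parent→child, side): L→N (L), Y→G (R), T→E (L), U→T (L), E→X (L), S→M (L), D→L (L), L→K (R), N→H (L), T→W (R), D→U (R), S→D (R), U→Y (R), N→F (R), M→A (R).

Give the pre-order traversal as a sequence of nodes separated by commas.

Pre-order visits the node, then its left subtree, then its right subtree.
Visit S.
At S: go left to M.
  Visit M.
  At M: no left child.
  At M: go right to A.
    A is a leaf — visit A.
At S: go right to D.
  Visit D.
  At D: go left to L.
    Visit L.
    At L: go left to N.
      Visit N.
      At N: go left to H.
        H is a leaf — visit H.
      At N: go right to F.
        F is a leaf — visit F.
    At L: go right to K.
      K is a leaf — visit K.
  At D: go right to U.
    Visit U.
    At U: go left to T.
      Visit T.
      At T: go left to E.
        Visit E.
        At E: go left to X.
          X is a leaf — visit X.
        At E: no right child.
      At T: go right to W.
        W is a leaf — visit W.
    At U: go right to Y.
      Visit Y.
      At Y: no left child.
      At Y: go right to G.
        G is a leaf — visit G.

S, M, A, D, L, N, H, F, K, U, T, E, X, W, Y, G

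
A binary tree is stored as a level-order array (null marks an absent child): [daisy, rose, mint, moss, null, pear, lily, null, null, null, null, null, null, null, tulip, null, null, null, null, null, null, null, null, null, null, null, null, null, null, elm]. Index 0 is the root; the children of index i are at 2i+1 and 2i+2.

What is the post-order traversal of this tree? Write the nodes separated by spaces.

Post-order visits the left subtree, then the right subtree, then the node.
At daisy: go left to rose.
  At rose: go left to moss.
    moss is a leaf — visit moss.
  At rose: no right child.
  Visit rose.
At daisy: go right to mint.
  At mint: go left to pear.
    pear is a leaf — visit pear.
  At mint: go right to lily.
    At lily: no left child.
    At lily: go right to tulip.
      At tulip: go left to elm.
        elm is a leaf — visit elm.
      At tulip: no right child.
      Visit tulip.
    Visit lily.
  Visit mint.
Visit daisy.

moss rose pear elm tulip lily mint daisy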